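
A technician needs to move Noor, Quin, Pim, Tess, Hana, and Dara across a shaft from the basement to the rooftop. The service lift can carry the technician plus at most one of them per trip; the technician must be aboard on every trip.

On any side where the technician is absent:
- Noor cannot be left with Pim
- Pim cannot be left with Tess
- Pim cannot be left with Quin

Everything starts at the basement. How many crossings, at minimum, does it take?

impossible

Following every safe sequence of crossings from the start, the most of the 6 that can be at the rooftop as the service lift arrives there on crossings 1, 3, 5, 7 is 1, 2, 3, 4 respectively; the best ever achieved is 4 of 6.
From crossing 9 on, no configuration arises that was not already reachable earlier: only 36 distinct safe configurations (who is on which side, and where the service lift is) can ever be reached, none of them has everyone across, and every continuation just revisits them. So no valid plan exists.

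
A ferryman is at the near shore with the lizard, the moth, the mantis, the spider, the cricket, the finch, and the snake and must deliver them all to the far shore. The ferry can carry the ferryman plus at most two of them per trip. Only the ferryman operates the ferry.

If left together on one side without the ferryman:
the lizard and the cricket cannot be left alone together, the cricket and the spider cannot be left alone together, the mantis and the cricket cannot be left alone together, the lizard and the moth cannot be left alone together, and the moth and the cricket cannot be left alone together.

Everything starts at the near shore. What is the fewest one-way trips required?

Counting alone: the ferryman can take at most 2 across per trip to the far shore, so moving all 7 needs at least 4 loaded trips out, with a return between consecutive ones — at least 7 crossings.
The safety rule pushes this higher. Following every safe sequence of crossings, the most of the 7 that can be at the far shore as the ferry arrives there on crossings 7, 9 is 5, 6 respectively — never all 7.
So no plan with fewer than 11 crossings exists, and this one achieves 11:
1. Ferryman goes to the far shore with the cricket and the lizard.
2. Ferryman goes back to the near shore with the lizard.
3. Ferryman goes to the far shore with the lizard and the mantis.
4. Ferryman goes back to the near shore with the cricket.
5. Ferryman goes to the far shore with the moth and the spider.
6. Ferryman goes back to the near shore with the lizard.
7. Ferryman goes to the far shore with the finch and the lizard.
8. Ferryman goes back to the near shore with the lizard.
9. Ferryman goes to the far shore with the lizard and the snake.
10. Ferryman goes back to the near shore with the lizard.
11. Ferryman goes to the far shore with the cricket and the lizard.

11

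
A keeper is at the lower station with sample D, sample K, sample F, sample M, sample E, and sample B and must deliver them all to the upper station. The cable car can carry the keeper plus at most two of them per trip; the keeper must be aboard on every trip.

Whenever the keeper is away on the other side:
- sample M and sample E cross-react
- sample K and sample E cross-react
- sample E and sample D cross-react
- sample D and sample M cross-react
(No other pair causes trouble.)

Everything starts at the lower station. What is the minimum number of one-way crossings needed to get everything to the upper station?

Counting alone: the keeper can take at most 2 across per trip to the upper station, so moving all 6 needs at least 3 loaded trips out, with a return between consecutive ones — at least 5 crossings.
The safety rule pushes this higher. Following every safe sequence of crossings, the most of the 6 that can be at the upper station as the cable car arrives there on crossings 5, 7 is 4, 5 respectively — never all 6.
So no plan with fewer than 9 crossings exists, and this one achieves 9:
1. Keeper goes to the upper station with sample D and sample E.  [the lower station: sample B, sample F, sample K, sample M | the upper station: sample D, sample E]
2. Keeper goes back to the lower station with sample D.  [the lower station: sample B, sample D, sample F, sample K, sample M | the upper station: sample E]
3. Keeper goes to the upper station with sample D and sample K.  [the lower station: sample B, sample F, sample M | the upper station: sample D, sample E, sample K]
4. Keeper goes back to the lower station with sample E.  [the lower station: sample B, sample E, sample F, sample M | the upper station: sample D, sample K]
5. Keeper goes to the upper station with sample F and sample M.  [the lower station: sample B, sample E | the upper station: sample D, sample F, sample K, sample M]
6. Keeper goes back to the lower station with sample D.  [the lower station: sample B, sample D, sample E | the upper station: sample F, sample K, sample M]
7. Keeper goes to the upper station with sample B and sample D.  [the lower station: sample E | the upper station: sample B, sample D, sample F, sample K, sample M]
8. Keeper goes back to the lower station with sample D.  [the lower station: sample D, sample E | the upper station: sample B, sample F, sample K, sample M]
9. Keeper goes to the upper station with sample D and sample E.  [the lower station: — | the upper station: sample B, sample D, sample E, sample F, sample K, sample M]

9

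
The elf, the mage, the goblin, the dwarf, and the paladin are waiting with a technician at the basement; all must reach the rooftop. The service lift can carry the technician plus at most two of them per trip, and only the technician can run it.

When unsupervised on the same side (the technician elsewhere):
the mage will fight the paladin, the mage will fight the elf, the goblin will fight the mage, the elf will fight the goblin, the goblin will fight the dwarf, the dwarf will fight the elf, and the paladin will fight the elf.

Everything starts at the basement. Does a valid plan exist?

No

Whatever the first load, the items left behind include a forbidden pair without the technician. No opening move is safe, so no plan exists.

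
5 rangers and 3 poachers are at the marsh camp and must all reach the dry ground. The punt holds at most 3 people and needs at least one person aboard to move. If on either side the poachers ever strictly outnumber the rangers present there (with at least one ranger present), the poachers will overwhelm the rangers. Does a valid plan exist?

Yes

1. 2 poachers → the dry ground.  (the marsh camp: 5R 1P; the dry ground: 0R 2P)
2. 1 poacher ← the marsh camp.  (the marsh camp: 5R 2P; the dry ground: 0R 1P)
3. 2 rangers and 1 poacher → the dry ground.  (the marsh camp: 3R 1P; the dry ground: 2R 2P)
4. 1 poacher ← the marsh camp.  (the marsh camp: 3R 2P; the dry ground: 2R 1P)
5. 1 ranger and 2 poachers → the dry ground.  (the marsh camp: 2R 0P; the dry ground: 3R 3P)
6. 1 poacher ← the marsh camp.  (the marsh camp: 2R 1P; the dry ground: 3R 2P)
7. 2 rangers and 1 poacher → the dry ground.  (the marsh camp: 0R 0P; the dry ground: 5R 3P)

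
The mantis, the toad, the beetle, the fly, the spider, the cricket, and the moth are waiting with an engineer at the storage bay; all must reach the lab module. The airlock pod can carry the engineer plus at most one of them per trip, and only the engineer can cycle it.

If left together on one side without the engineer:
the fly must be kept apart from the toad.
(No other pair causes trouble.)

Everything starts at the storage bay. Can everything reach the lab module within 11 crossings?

No

Counting alone: the engineer can take at most 1 across per trip to the lab module, so moving all 7 needs at least 7 loaded trips out, with a return between consecutive ones — at least 13 crossings.
Since 11 < 13, 11 crossings cannot be enough. (The shortest complete plan in fact takes 13:)
1. Engineer goes to the lab module with the toad.
2. Engineer goes back to the storage bay alone.
3. Engineer goes to the lab module with the mantis.
4. Engineer goes back to the storage bay alone.
5. Engineer goes to the lab module with the beetle.
6. Engineer goes back to the storage bay alone.
7. Engineer goes to the lab module with the spider.
8. Engineer goes back to the storage bay alone.
9. Engineer goes to the lab module with the cricket.
10. Engineer goes back to the storage bay alone.
11. Engineer goes to the lab module with the moth.
12. Engineer goes back to the storage bay alone.
13. Engineer goes to the lab module with the fly.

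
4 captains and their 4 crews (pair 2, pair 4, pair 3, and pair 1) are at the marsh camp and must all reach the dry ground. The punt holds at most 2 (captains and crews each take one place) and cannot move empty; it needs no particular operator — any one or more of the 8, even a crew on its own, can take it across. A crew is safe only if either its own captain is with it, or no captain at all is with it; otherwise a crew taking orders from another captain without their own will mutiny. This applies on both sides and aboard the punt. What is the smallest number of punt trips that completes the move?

Following every safe sequence of crossings from the start, the most of the 8 that can be at the dry ground as the punt arrives there on crossings 1, 3, 5 is 2, 3, 4 respectively; the best ever achieved is 4 of 8.
From crossing 7 on, no configuration arises that was not already reachable earlier: only 44 distinct safe configurations (who is on which side, and where the punt is) can ever be reached, none of them has everyone across, and every continuation just revisits them. So no valid plan exists.

impossible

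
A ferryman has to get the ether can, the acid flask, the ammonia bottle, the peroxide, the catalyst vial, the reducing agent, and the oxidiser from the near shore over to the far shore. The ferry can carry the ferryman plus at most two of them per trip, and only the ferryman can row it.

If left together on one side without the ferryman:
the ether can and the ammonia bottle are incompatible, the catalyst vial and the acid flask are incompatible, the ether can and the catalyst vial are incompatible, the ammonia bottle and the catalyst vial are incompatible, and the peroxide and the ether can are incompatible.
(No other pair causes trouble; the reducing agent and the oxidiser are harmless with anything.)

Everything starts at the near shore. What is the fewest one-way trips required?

11

Counting alone: the ferryman can take at most 2 across per trip to the far shore, so moving all 7 needs at least 4 loaded trips out, with a return between consecutive ones — at least 7 crossings.
The safety rule pushes this higher. Following every safe sequence of crossings, the most of the 7 that can be at the far shore as the ferry arrives there on crossings 7, 9 is 5, 6 respectively — never all 7.
So no plan with fewer than 11 crossings exists, and this one achieves 11:
1. Ferryman goes to the far shore with the catalyst vial and the ether can.  [the near shore: the acid flask, the ammonia bottle, the oxidiser, the peroxide, the reducing agent | the far shore: the catalyst vial, the ether can]
2. Ferryman goes back to the near shore with the ether can.  [the near shore: the acid flask, the ammonia bottle, the ether can, the oxidiser, the peroxide, the reducing agent | the far shore: the catalyst vial]
3. Ferryman goes to the far shore with the acid flask and the ether can.  [the near shore: the ammonia bottle, the oxidiser, the peroxide, the reducing agent | the far shore: the acid flask, the catalyst vial, the ether can]
4. Ferryman goes back to the near shore with the catalyst vial.  [the near shore: the ammonia bottle, the catalyst vial, the oxidiser, the peroxide, the reducing agent | the far shore: the acid flask, the ether can]
5. Ferryman goes to the far shore with the ammonia bottle and the peroxide.  [the near shore: the catalyst vial, the oxidiser, the reducing agent | the far shore: the acid flask, the ammonia bottle, the ether can, the peroxide]
6. Ferryman goes back to the near shore with the ether can.  [the near shore: the catalyst vial, the ether can, the oxidiser, the reducing agent | the far shore: the acid flask, the ammonia bottle, the peroxide]
7. Ferryman goes to the far shore with the ether can and the reducing agent.  [the near shore: the catalyst vial, the oxidiser | the far shore: the acid flask, the ammonia bottle, the ether can, the peroxide, the reducing agent]
8. Ferryman goes back to the near shore with the ether can.  [the near shore: the catalyst vial, the ether can, the oxidiser | the far shore: the acid flask, the ammonia bottle, the peroxide, the reducing agent]
9. Ferryman goes to the far shore with the ether can and the oxidiser.  [the near shore: the catalyst vial | the far shore: the acid flask, the ammonia bottle, the ether can, the oxidiser, the peroxide, the reducing agent]
10. Ferryman goes back to the near shore with the ether can.  [the near shore: the catalyst vial, the ether can | the far shore: the acid flask, the ammonia bottle, the oxidiser, the peroxide, the reducing agent]
11. Ferryman goes to the far shore with the catalyst vial and the ether can.  [the near shore: — | the far shore: the acid flask, the ammonia bottle, the catalyst vial, the ether can, the oxidiser, the peroxide, the reducing agent]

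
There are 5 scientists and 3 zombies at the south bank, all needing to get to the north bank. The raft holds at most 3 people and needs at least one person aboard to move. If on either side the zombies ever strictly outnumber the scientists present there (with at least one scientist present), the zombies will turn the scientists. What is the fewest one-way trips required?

7

Counting alone: each trip to the north bank takes at most 3 across and each return brings at least 1 back, so after t trips out (and t−1 returns) at most 3t − (t−1) of the 8 are across; that first reaches 8 at t = 4, so at least 7 crossings are needed.
The plan below uses exactly 7 crossings, so it is optimal:
1. 2 zombies → the north bank.  (the south bank: 5S 1Z; the north bank: 0S 2Z)
2. 1 zombie ← the south bank.  (the south bank: 5S 2Z; the north bank: 0S 1Z)
3. 2 scientists and 1 zombie → the north bank.  (the south bank: 3S 1Z; the north bank: 2S 2Z)
4. 1 zombie ← the south bank.  (the south bank: 3S 2Z; the north bank: 2S 1Z)
5. 1 scientist and 2 zombies → the north bank.  (the south bank: 2S 0Z; the north bank: 3S 3Z)
6. 1 zombie ← the south bank.  (the south bank: 2S 1Z; the north bank: 3S 2Z)
7. 2 scientists and 1 zombie → the north bank.  (the south bank: 0S 0Z; the north bank: 5S 3Z)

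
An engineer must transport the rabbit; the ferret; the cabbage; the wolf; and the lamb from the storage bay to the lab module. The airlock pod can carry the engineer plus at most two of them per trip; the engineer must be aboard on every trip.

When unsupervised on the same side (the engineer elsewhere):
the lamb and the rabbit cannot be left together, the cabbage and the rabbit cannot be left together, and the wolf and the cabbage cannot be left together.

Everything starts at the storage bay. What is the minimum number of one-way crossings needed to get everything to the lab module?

Counting alone: the engineer can take at most 2 across per trip to the lab module, so moving all 5 needs at least 3 loaded trips out, with a return between consecutive ones — at least 5 crossings.
The plan below uses exactly 5 crossings, so it is optimal:
1. Engineer goes to the lab module with the cabbage and the rabbit.  [the storage bay: the ferret, the lamb, the wolf | the lab module: the cabbage, the rabbit]
2. Engineer goes back to the storage bay with the rabbit.  [the storage bay: the ferret, the lamb, the rabbit, the wolf | the lab module: the cabbage]
3. Engineer goes to the lab module with the ferret and the lamb.  [the storage bay: the rabbit, the wolf | the lab module: the cabbage, the ferret, the lamb]
4. Engineer goes back to the storage bay alone.  [the storage bay: the rabbit, the wolf | the lab module: the cabbage, the ferret, the lamb]
5. Engineer goes to the lab module with the rabbit and the wolf.  [the storage bay: — | the lab module: the cabbage, the ferret, the lamb, the rabbit, the wolf]

5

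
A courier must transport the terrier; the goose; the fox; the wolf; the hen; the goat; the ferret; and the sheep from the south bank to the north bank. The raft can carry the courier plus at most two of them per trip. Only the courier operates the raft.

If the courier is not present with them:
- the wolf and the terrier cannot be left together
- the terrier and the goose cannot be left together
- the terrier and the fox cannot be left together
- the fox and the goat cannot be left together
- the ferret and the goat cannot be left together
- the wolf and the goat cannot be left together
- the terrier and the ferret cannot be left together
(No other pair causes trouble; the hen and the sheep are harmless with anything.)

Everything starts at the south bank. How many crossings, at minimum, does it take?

9

Counting alone: the courier can take at most 2 across per trip to the north bank, so moving all 8 needs at least 4 loaded trips out, with a return between consecutive ones — at least 7 crossings.
The safety rule pushes this higher. Following every safe sequence of crossings, the most of the 8 that can be at the north bank as the raft arrives there on crossing 7 is 6 — never all 8.
So no plan with fewer than 9 crossings exists, and this one achieves 9:
1. Courier goes to the north bank with the goat and the terrier.  [the south bank: the ferret, the fox, the goose, the hen, the sheep, the wolf | the north bank: the goat, the terrier]
2. Courier goes back to the south bank alone.  [the south bank: the ferret, the fox, the goose, the hen, the sheep, the wolf | the north bank: the goat, the terrier]
3. Courier goes to the north bank with the fox and the goose.  [the south bank: the ferret, the hen, the sheep, the wolf | the north bank: the fox, the goat, the goose, the terrier]
4. Courier goes back to the south bank with the goat and the terrier.  [the south bank: the ferret, the goat, the hen, the sheep, the terrier, the wolf | the north bank: the fox, the goose]
5. Courier goes to the north bank with the ferret and the wolf.  [the south bank: the goat, the hen, the sheep, the terrier | the north bank: the ferret, the fox, the goose, the wolf]
6. Courier goes back to the south bank alone.  [the south bank: the goat, the hen, the sheep, the terrier | the north bank: the ferret, the fox, the goose, the wolf]
7. Courier goes to the north bank with the hen and the sheep.  [the south bank: the goat, the terrier | the north bank: the ferret, the fox, the goose, the hen, the sheep, the wolf]
8. Courier goes back to the south bank alone.  [the south bank: the goat, the terrier | the north bank: the ferret, the fox, the goose, the hen, the sheep, the wolf]
9. Courier goes to the north bank with the goat and the terrier.  [the south bank: — | the north bank: the ferret, the fox, the goat, the goose, the hen, the sheep, the terrier, the wolf]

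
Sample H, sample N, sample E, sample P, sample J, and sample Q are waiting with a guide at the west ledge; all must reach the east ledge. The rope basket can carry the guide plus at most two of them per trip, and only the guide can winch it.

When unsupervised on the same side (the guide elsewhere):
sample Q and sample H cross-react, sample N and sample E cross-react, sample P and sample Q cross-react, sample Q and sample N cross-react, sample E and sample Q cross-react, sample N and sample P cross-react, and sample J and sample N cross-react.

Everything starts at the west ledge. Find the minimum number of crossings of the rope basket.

Counting alone: the guide can take at most 2 across per trip to the east ledge, so moving all 6 needs at least 3 loaded trips out, with a return between consecutive ones — at least 5 crossings.
The safety rule pushes this higher. Following every safe sequence of crossings, the most of the 6 that can be at the east ledge as the rope basket arrives there on crossings 5, 7 is 4, 5 respectively — never all 6.
So no plan with fewer than 9 crossings exists, and this one achieves 9:
1. Guide goes to the east ledge with sample N and sample Q.  [the west ledge: sample E, sample H, sample J, sample P | the east ledge: sample N, sample Q]
2. Guide goes back to the west ledge with sample N.  [the west ledge: sample E, sample H, sample J, sample N, sample P | the east ledge: sample Q]
3. Guide goes to the east ledge with sample H and sample N.  [the west ledge: sample E, sample J, sample P | the east ledge: sample H, sample N, sample Q]
4. Guide goes back to the west ledge with sample Q.  [the west ledge: sample E, sample J, sample P, sample Q | the east ledge: sample H, sample N]
5. Guide goes to the east ledge with sample E and sample P.  [the west ledge: sample J, sample Q | the east ledge: sample E, sample H, sample N, sample P]
6. Guide goes back to the west ledge with sample N.  [the west ledge: sample J, sample N, sample Q | the east ledge: sample E, sample H, sample P]
7. Guide goes to the east ledge with sample J and sample N.  [the west ledge: sample Q | the east ledge: sample E, sample H, sample J, sample N, sample P]
8. Guide goes back to the west ledge with sample N.  [the west ledge: sample N, sample Q | the east ledge: sample E, sample H, sample J, sample P]
9. Guide goes to the east ledge with sample N and sample Q.  [the west ledge: — | the east ledge: sample E, sample H, sample J, sample N, sample P, sample Q]

9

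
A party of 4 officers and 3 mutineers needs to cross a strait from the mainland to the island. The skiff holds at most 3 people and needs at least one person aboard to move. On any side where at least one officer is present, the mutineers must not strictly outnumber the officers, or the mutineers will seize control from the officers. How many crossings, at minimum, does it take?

5

Counting alone: each trip to the island takes at most 3 across and each return brings at least 1 back, so after t trips out (and t−1 returns) at most 3t − (t−1) of the 7 are across; that first reaches 7 at t = 3, so at least 5 crossings are needed.
The plan below uses exactly 5 crossings, so it is optimal:
1. 3 mutineers → the island.  (the mainland: 4O 0M; the island: 0O 3M)
2. 1 mutineer ← the mainland.  (the mainland: 4O 1M; the island: 0O 2M)
3. 3 officers → the island.  (the mainland: 1O 1M; the island: 3O 2M)
4. 1 officer ← the mainland.  (the mainland: 2O 1M; the island: 2O 2M)
5. 2 officers and 1 mutineer → the island.  (the mainland: 0O 0M; the island: 4O 3M)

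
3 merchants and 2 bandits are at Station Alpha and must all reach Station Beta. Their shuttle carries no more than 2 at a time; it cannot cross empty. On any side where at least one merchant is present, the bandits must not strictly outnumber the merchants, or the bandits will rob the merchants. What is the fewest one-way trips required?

7

Counting alone: each trip to Station Beta takes at most 2 across and each return brings at least 1 back, so after t trips out (and t−1 returns) at most 2t − (t−1) of the 5 are across; that first reaches 5 at t = 4, so at least 7 crossings are needed.
The plan below uses exactly 7 crossings, so it is optimal:
1. 2 bandits → Station Beta.  (Station Alpha: 3M 0B; Station Beta: 0M 2B)
2. 1 bandit ← Station Alpha.  (Station Alpha: 3M 1B; Station Beta: 0M 1B)
3. 2 merchants → Station Beta.  (Station Alpha: 1M 1B; Station Beta: 2M 1B)
4. 1 merchant ← Station Alpha.  (Station Alpha: 2M 1B; Station Beta: 1M 1B)
5. 1 merchant and 1 bandit → Station Beta.  (Station Alpha: 1M 0B; Station Beta: 2M 2B)
6. 1 bandit ← Station Alpha.  (Station Alpha: 1M 1B; Station Beta: 2M 1B)
7. 1 merchant and 1 bandit → Station Beta.  (Station Alpha: 0M 0B; Station Beta: 3M 2B)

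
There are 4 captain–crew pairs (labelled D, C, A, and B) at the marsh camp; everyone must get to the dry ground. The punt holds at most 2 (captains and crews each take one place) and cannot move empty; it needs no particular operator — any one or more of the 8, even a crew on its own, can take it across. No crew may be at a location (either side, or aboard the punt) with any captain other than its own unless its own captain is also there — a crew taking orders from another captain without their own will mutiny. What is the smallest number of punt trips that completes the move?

impossible

Following every safe sequence of crossings from the start, the most of the 8 that can be at the dry ground as the punt arrives there on crossings 1, 3, 5 is 2, 3, 4 respectively; the best ever achieved is 4 of 8.
From crossing 7 on, no configuration arises that was not already reachable earlier: only 44 distinct safe configurations (who is on which side, and where the punt is) can ever be reached, none of them has everyone across, and every continuation just revisits them. So no valid plan exists.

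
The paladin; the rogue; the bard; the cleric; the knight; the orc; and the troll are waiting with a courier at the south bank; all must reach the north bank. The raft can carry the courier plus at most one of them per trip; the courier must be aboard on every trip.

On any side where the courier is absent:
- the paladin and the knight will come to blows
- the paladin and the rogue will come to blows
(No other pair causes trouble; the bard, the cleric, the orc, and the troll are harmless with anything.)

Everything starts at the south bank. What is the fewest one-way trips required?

15

Counting alone: the courier can take at most 1 across per trip to the north bank, so moving all 7 needs at least 7 loaded trips out, with a return between consecutive ones — at least 13 crossings.
The safety rule pushes this higher. Following every safe sequence of crossings, the most of the 7 that can be at the north bank as the raft arrives there on crossing 13 is 6 — never all 7.
So no plan with fewer than 15 crossings exists, and this one achieves 15:
1. Courier goes to the north bank with the paladin.  [the south bank: the bard, the cleric, the knight, the orc, the rogue, the troll | the north bank: the paladin]
2. Courier goes back to the south bank alone.  [the south bank: the bard, the cleric, the knight, the orc, the rogue, the troll | the north bank: the paladin]
3. Courier goes to the north bank with the rogue.  [the south bank: the bard, the cleric, the knight, the orc, the troll | the north bank: the paladin, the rogue]
4. Courier goes back to the south bank with the paladin.  [the south bank: the bard, the cleric, the knight, the orc, the paladin, the troll | the north bank: the rogue]
5. Courier goes to the north bank with the knight.  [the south bank: the bard, the cleric, the orc, the paladin, the troll | the north bank: the knight, the rogue]
6. Courier goes back to the south bank alone.  [the south bank: the bard, the cleric, the orc, the paladin, the troll | the north bank: the knight, the rogue]
7. Courier goes to the north bank with the bard.  [the south bank: the cleric, the orc, the paladin, the troll | the north bank: the bard, the knight, the rogue]
8. Courier goes back to the south bank alone.  [the south bank: the cleric, the orc, the paladin, the troll | the north bank: the bard, the knight, the rogue]
9. Courier goes to the north bank with the cleric.  [the south bank: the orc, the paladin, the troll | the north bank: the bard, the cleric, the knight, the rogue]
10. Courier goes back to the south bank alone.  [the south bank: the orc, the paladin, the troll | the north bank: the bard, the cleric, the knight, the rogue]
11. Courier goes to the north bank with the orc.  [the south bank: the paladin, the troll | the north bank: the bard, the cleric, the knight, the orc, the rogue]
12. Courier goes back to the south bank alone.  [the south bank: the paladin, the troll | the north bank: the bard, the cleric, the knight, the orc, the rogue]
13. Courier goes to the north bank with the troll.  [the south bank: the paladin | the north bank: the bard, the cleric, the knight, the orc, the rogue, the troll]
14. Courier goes back to the south bank alone.  [the south bank: the paladin | the north bank: the bard, the cleric, the knight, the orc, the rogue, the troll]
15. Courier goes to the north bank with the paladin.  [the south bank: — | the north bank: the bard, the cleric, the knight, the orc, the paladin, the rogue, the troll]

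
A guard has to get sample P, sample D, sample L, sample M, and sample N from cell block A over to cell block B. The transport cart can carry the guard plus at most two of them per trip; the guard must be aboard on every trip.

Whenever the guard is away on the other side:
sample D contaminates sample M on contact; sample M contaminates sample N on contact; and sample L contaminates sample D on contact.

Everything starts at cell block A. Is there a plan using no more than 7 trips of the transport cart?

Yes

Yes — this plan uses 5 crossings (≤ 7):
1. Guard goes to cell block B with sample D and sample M.
2. Guard goes back to cell block A with sample D.
3. Guard goes to cell block B with sample L and sample P.
4. Guard goes back to cell block A alone.
5. Guard goes to cell block B with sample D and sample N.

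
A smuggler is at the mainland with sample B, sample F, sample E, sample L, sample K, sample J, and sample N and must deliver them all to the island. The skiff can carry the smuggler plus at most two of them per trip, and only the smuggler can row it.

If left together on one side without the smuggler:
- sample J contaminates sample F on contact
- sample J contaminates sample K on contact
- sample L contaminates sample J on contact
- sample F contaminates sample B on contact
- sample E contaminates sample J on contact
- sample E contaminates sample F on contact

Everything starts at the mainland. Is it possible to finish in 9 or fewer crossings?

Counting alone: the smuggler can take at most 2 across per trip to the island, so moving all 7 needs at least 4 loaded trips out, with a return between consecutive ones — at least 7 crossings.
The safety rule pushes this higher. Following every safe sequence of crossings, the most of the 7 that can be at the island as the skiff arrives there on crossings 7, 9 is 5, 6 respectively — never all 7.
So the move cannot be finished within 9 crossings. (The shortest complete plan takes 11:)
1. Smuggler goes to the island with sample F and sample J.
2. Smuggler goes back to the mainland with sample F.
3. Smuggler goes to the island with sample B and sample F.
4. Smuggler goes back to the mainland with sample F.
5. Smuggler goes to the island with sample F and sample N.
6. Smuggler goes back to the mainland with sample F.
7. Smuggler goes to the island with sample E and sample L.
8. Smuggler goes back to the mainland with sample J.
9. Smuggler goes to the island with sample F and sample K.
10. Smuggler goes back to the mainland with sample F.
11. Smuggler goes to the island with sample F and sample J.

No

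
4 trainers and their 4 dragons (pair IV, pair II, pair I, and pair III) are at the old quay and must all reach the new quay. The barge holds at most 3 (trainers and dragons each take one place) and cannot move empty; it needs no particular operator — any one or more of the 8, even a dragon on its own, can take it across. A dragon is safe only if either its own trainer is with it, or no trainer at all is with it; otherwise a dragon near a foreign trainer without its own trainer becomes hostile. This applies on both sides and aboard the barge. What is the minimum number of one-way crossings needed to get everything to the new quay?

9

Counting alone: each trip to the new quay takes at most 3 across and each return brings at least 1 back, so after t trips out (and t−1 returns) at most 3t − (t−1) of the 8 are across; that first reaches 8 at t = 4, so at least 7 crossings are needed.
The safety rule pushes this higher. Following every safe sequence of crossings, the most of the 8 that can be at the new quay as the barge arrives there on crossing 7 is 7 — never all 8.
So no plan with fewer than 9 crossings exists, and this one achieves 9:
1. dragon IV and trainer IV cross → the new quay.
2. trainer IV crosses ← the old quay.
3. dragon II, trainer II, and trainer IV cross → the new quay.
4. dragon IV and trainer IV cross ← the old quay.
5. trainer I, trainer III, and trainer IV cross → the new quay.
6. dragon II crosses ← the old quay.
7. dragon II and dragon IV cross → the new quay.
8. dragon IV crosses ← the old quay.
9. dragon I, dragon III, and dragon IV cross → the new quay.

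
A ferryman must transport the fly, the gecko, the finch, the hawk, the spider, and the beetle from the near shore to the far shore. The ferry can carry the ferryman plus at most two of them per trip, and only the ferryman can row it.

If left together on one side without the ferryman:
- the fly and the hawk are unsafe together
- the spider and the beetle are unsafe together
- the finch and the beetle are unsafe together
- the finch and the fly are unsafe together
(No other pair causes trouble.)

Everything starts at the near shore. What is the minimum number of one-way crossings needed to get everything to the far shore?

7

Counting alone: the ferryman can take at most 2 across per trip to the far shore, so moving all 6 needs at least 3 loaded trips out, with a return between consecutive ones — at least 5 crossings.
The safety rule pushes this higher. Following every safe sequence of crossings, the most of the 6 that can be at the far shore as the ferry arrives there on crossing 5 is 5 — never all 6.
So no plan with fewer than 7 crossings exists, and this one achieves 7:
1. Ferryman goes to the far shore with the beetle and the fly.
2. Ferryman goes back to the near shore alone.
3. Ferryman goes to the far shore with the finch and the gecko.
4. Ferryman goes back to the near shore with the beetle and the fly.
5. Ferryman goes to the far shore with the hawk and the spider.
6. Ferryman goes back to the near shore alone.
7. Ferryman goes to the far shore with the beetle and the fly.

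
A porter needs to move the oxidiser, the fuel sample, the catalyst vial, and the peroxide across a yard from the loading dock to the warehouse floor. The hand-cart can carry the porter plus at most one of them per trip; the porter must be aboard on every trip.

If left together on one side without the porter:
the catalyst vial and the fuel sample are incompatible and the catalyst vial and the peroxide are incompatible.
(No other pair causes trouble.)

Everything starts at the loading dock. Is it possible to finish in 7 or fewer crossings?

Counting alone: the porter can take at most 1 across per trip to the warehouse floor, so moving all 4 needs at least 4 loaded trips out, with a return between consecutive ones — at least 7 crossings.
The safety rule pushes this higher. Following every safe sequence of crossings, the most of the 4 that can be at the warehouse floor as the hand-cart arrives there on crossing 7 is 3 — never all 4.
So the move cannot be finished within 7 crossings. (The shortest complete plan takes 9:)
1. Porter goes to the warehouse floor with the catalyst vial.
2. Porter goes back to the loading dock alone.
3. Porter goes to the warehouse floor with the oxidiser.
4. Porter goes back to the loading dock alone.
5. Porter goes to the warehouse floor with the fuel sample.
6. Porter goes back to the loading dock with the catalyst vial.
7. Porter goes to the warehouse floor with the peroxide.
8. Porter goes back to the loading dock alone.
9. Porter goes to the warehouse floor with the catalyst vial.

No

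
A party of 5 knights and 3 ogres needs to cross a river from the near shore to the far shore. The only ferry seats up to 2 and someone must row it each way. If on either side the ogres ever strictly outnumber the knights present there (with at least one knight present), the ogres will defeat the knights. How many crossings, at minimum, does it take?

13

Counting alone: each trip to the far shore takes at most 2 across and each return brings at least 1 back, so after t trips out (and t−1 returns) at most 2t − (t−1) of the 8 are across; that first reaches 8 at t = 7, so at least 13 crossings are needed.
The plan below uses exactly 13 crossings, so it is optimal:
1. 2 ogres → the far shore.  (the near shore: 5K 1O; the far shore: 0K 2O)
2. 1 ogre ← the near shore.  (the near shore: 5K 2O; the far shore: 0K 1O)
3. 2 ogres → the far shore.  (the near shore: 5K 0O; the far shore: 0K 3O)
4. 1 ogre ← the near shore.  (the near shore: 5K 1O; the far shore: 0K 2O)
5. 2 knights → the far shore.  (the near shore: 3K 1O; the far shore: 2K 2O)
6. 1 ogre ← the near shore.  (the near shore: 3K 2O; the far shore: 2K 1O)
7. 1 knight and 1 ogre → the far shore.  (the near shore: 2K 1O; the far shore: 3K 2O)
8. 1 ogre ← the near shore.  (the near shore: 2K 2O; the far shore: 3K 1O)
9. 2 ogres → the far shore.  (the near shore: 2K 0O; the far shore: 3K 3O)
10. 1 ogre ← the near shore.  (the near shore: 2K 1O; the far shore: 3K 2O)
11. 1 knight and 1 ogre → the far shore.  (the near shore: 1K 0O; the far shore: 4K 3O)
12. 1 ogre ← the near shore.  (the near shore: 1K 1O; the far shore: 4K 2O)
13. 1 knight and 1 ogre → the far shore.  (the near shore: 0K 0O; the far shore: 5K 3O)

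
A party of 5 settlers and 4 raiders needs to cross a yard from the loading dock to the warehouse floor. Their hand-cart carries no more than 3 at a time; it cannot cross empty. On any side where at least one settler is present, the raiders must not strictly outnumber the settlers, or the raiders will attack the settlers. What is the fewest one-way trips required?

Counting alone: each trip to the warehouse floor takes at most 3 across and each return brings at least 1 back, so after t trips out (and t−1 returns) at most 3t − (t−1) of the 9 are across; that first reaches 9 at t = 4, so at least 7 crossings are needed.
The plan below uses exactly 7 crossings, so it is optimal:
1. 3 raiders → the warehouse floor.  (the loading dock: 5S 1R; the warehouse floor: 0S 3R)
2. 1 raider ← the loading dock.  (the loading dock: 5S 2R; the warehouse floor: 0S 2R)
3. 3 settlers → the warehouse floor.  (the loading dock: 2S 2R; the warehouse floor: 3S 2R)
4. 1 settler ← the loading dock.  (the loading dock: 3S 2R; the warehouse floor: 2S 2R)
5. 2 settlers and 1 raider → the warehouse floor.  (the loading dock: 1S 1R; the warehouse floor: 4S 3R)
6. 1 settler ← the loading dock.  (the loading dock: 2S 1R; the warehouse floor: 3S 3R)
7. 2 settlers and 1 raider → the warehouse floor.  (the loading dock: 0S 0R; the warehouse floor: 5S 4R)

7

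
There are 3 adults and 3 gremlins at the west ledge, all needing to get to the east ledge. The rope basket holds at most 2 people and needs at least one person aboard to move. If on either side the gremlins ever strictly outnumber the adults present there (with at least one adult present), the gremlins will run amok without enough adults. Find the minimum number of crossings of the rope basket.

11

Counting alone: each trip to the east ledge takes at most 2 across and each return brings at least 1 back, so after t trips out (and t−1 returns) at most 2t − (t−1) of the 6 are across; that first reaches 6 at t = 5, so at least 9 crossings are needed.
The safety rule pushes this higher. Following every safe sequence of crossings, the most of the 6 that can be at the east ledge as the rope basket arrives there on crossing 9 is 5 — never all 6.
So no plan with fewer than 11 crossings exists, and this one achieves 11:
1. 2 gremlins → the east ledge.  (the west ledge: 3A 1G; the east ledge: 0A 2G)
2. 1 gremlin ← the west ledge.  (the west ledge: 3A 2G; the east ledge: 0A 1G)
3. 2 gremlins → the east ledge.  (the west ledge: 3A 0G; the east ledge: 0A 3G)
4. 1 gremlin ← the west ledge.  (the west ledge: 3A 1G; the east ledge: 0A 2G)
5. 2 adults → the east ledge.  (the west ledge: 1A 1G; the east ledge: 2A 2G)
6. 1 adult and 1 gremlin ← the west ledge.  (the west ledge: 2A 2G; the east ledge: 1A 1G)
7. 2 adults → the east ledge.  (the west ledge: 0A 2G; the east ledge: 3A 1G)
8. 1 gremlin ← the west ledge.  (the west ledge: 0A 3G; the east ledge: 3A 0G)
9. 2 gremlins → the east ledge.  (the west ledge: 0A 1G; the east ledge: 3A 2G)
10. 1 gremlin ← the west ledge.  (the west ledge: 0A 2G; the east ledge: 3A 1G)
11. 2 gremlins → the east ledge.  (the west ledge: 0A 0G; the east ledge: 3A 3G)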